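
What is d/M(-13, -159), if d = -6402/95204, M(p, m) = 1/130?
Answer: -208065/23801 ≈ -8.7419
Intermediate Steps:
M(p, m) = 1/130
d = -3201/47602 (d = -6402*1/95204 = -3201/47602 ≈ -0.067245)
d/M(-13, -159) = -3201/(47602*1/130) = -3201/47602*130 = -208065/23801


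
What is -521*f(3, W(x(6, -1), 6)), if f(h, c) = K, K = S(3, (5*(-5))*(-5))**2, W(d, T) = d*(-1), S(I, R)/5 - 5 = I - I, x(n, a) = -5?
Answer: -325625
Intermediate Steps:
S(I, R) = 25 (S(I, R) = 25 + 5*(I - I) = 25 + 5*0 = 25 + 0 = 25)
W(d, T) = -d
K = 625 (K = 25**2 = 625)
f(h, c) = 625
-521*f(3, W(x(6, -1), 6)) = -521*625 = -325625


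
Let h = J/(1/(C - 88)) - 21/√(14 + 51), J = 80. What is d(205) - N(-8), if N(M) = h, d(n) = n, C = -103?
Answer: 15485 + 21*√65/65 ≈ 15488.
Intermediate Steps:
h = -15280 - 21*√65/65 (h = 80/(1/(-103 - 88)) - 21/√(14 + 51) = 80/(1/(-191)) - 21*√65/65 = 80/(-1/191) - 21*√65/65 = 80*(-191) - 21*√65/65 = -15280 - 21*√65/65 ≈ -15283.)
N(M) = -15280 - 21*√65/65
d(205) - N(-8) = 205 - (-15280 - 21*√65/65) = 205 + (15280 + 21*√65/65) = 15485 + 21*√65/65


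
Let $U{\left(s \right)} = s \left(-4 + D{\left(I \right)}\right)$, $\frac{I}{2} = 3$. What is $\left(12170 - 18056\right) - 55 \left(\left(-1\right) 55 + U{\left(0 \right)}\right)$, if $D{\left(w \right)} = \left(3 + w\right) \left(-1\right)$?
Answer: $-2861$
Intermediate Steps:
$I = 6$ ($I = 2 \cdot 3 = 6$)
$D{\left(w \right)} = -3 - w$
$U{\left(s \right)} = - 13 s$ ($U{\left(s \right)} = s \left(-4 - 9\right) = s \left(-13\right) = - 13 s$)
$\left(12170 - 18056\right) - 55 \left(\left(-1\right) 55 + U{\left(0 \right)}\right) = \left(12170 - 18056\right) - 55 \left(\left(-1\right) 55 - 0\right) = \left(12170 - 18056\right) - 55 \left(-55 + 0\right) = -5886 - 55 \left(-55\right) = -5886 - -3025 = -5886 + 3025 = -2861$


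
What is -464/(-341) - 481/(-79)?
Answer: 200677/26939 ≈ 7.4493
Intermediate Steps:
-464/(-341) - 481/(-79) = -464*(-1/341) - 481*(-1/79) = 464/341 + 481/79 = 200677/26939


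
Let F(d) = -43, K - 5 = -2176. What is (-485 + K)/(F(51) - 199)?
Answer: 1328/121 ≈ 10.975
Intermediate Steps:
K = -2171 (K = 5 - 2176 = -2171)
(-485 + K)/(F(51) - 199) = (-485 - 2171)/(-43 - 199) = -2656/(-242) = -2656*(-1/242) = 1328/121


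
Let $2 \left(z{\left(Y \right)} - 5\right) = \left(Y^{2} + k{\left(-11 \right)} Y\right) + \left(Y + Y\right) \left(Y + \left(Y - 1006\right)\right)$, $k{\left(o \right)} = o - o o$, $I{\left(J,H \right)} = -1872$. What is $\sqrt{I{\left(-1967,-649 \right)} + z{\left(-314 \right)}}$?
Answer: $\sqrt{581231} \approx 762.38$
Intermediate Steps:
$k{\left(o \right)} = o - o^{2}$
$z{\left(Y \right)} = 5 + \frac{Y^{2}}{2} - 66 Y + Y \left(-1006 + 2 Y\right)$ ($z{\left(Y \right)} = 5 + \frac{\left(Y^{2} + - 11 \left(1 - -11\right) Y\right) + \left(Y + Y\right) \left(Y + \left(Y - 1006\right)\right)}{2} = 5 + \frac{\left(Y^{2} + - 11 \left(1 + 11\right) Y\right) + 2 Y \left(Y + \left(-1006 + Y\right)\right)}{2} = 5 + \frac{\left(Y^{2} + \left(-11\right) 12 Y\right) + 2 Y \left(-1006 + 2 Y\right)}{2} = 5 + \frac{\left(Y^{2} - 132 Y\right) + 2 Y \left(-1006 + 2 Y\right)}{2} = 5 + \frac{Y^{2} - 132 Y + 2 Y \left(-1006 + 2 Y\right)}{2} = 5 + \left(\frac{Y^{2}}{2} - 66 Y + Y \left(-1006 + 2 Y\right)\right) = 5 + \frac{Y^{2}}{2} - 66 Y + Y \left(-1006 + 2 Y\right)$)
$\sqrt{I{\left(-1967,-649 \right)} + z{\left(-314 \right)}} = \sqrt{-1872 + \left(5 - -336608 + \frac{5 \left(-314\right)^{2}}{2}\right)} = \sqrt{-1872 + \left(5 + 336608 + \frac{5}{2} \cdot 98596\right)} = \sqrt{-1872 + \left(5 + 336608 + 246490\right)} = \sqrt{-1872 + 583103} = \sqrt{581231}$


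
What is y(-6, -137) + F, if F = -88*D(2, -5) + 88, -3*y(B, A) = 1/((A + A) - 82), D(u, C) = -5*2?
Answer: 1033825/1068 ≈ 968.00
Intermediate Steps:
D(u, C) = -10
y(B, A) = -1/(3*(-82 + 2*A)) (y(B, A) = -1/(3*((A + A) - 82)) = -1/(3*(2*A - 82)) = -1/(3*(-82 + 2*A)))
F = 968 (F = -88*(-10) + 88 = 880 + 88 = 968)
y(-6, -137) + F = -1/(-246 + 6*(-137)) + 968 = -1/(-246 - 822) + 968 = -1/(-1068) + 968 = -1*(-1/1068) + 968 = 1/1068 + 968 = 1033825/1068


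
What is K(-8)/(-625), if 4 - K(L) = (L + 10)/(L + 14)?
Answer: -11/1875 ≈ -0.0058667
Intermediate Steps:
K(L) = 4 - (10 + L)/(14 + L) (K(L) = 4 - (L + 10)/(L + 14) = 4 - (10 + L)/(14 + L))
K(-8)/(-625) = ((46 + 3*(-8))/(14 - 8))/(-625) = ((46 - 24)/6)*(-1/625) = ((⅙)*22)*(-1/625) = (11/3)*(-1/625) = -11/1875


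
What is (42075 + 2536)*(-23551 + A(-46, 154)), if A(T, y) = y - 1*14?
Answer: -1044388121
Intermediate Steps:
A(T, y) = -14 + y (A(T, y) = y - 14 = -14 + y)
(42075 + 2536)*(-23551 + A(-46, 154)) = (42075 + 2536)*(-23551 + (-14 + 154)) = 44611*(-23551 + 140) = 44611*(-23411) = -1044388121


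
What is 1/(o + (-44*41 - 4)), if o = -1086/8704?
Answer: -4352/7868959 ≈ -0.00055306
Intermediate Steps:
o = -543/4352 (o = -1086*1/8704 = -543/4352 ≈ -0.12477)
1/(o + (-44*41 - 4)) = 1/(-543/4352 + (-44*41 - 4)) = 1/(-543/4352 + (-1804 - 4)) = 1/(-543/4352 - 1808) = 1/(-7868959/4352) = -4352/7868959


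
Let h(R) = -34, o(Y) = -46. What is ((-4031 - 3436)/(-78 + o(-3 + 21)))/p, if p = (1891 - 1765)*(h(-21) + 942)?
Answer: 2489/4728864 ≈ 0.00052634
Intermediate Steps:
p = 114408 (p = (1891 - 1765)*(-34 + 942) = 126*908 = 114408)
((-4031 - 3436)/(-78 + o(-3 + 21)))/p = ((-4031 - 3436)/(-78 - 46))/114408 = -7467/(-124)*(1/114408) = -7467*(-1/124)*(1/114408) = (7467/124)*(1/114408) = 2489/4728864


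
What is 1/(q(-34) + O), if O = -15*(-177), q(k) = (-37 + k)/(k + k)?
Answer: 68/180611 ≈ 0.00037650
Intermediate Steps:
q(k) = (-37 + k)/(2*k) (q(k) = (-37 + k)/((2*k)) = (-37 + k)*(1/(2*k)) = (-37 + k)/(2*k))
O = 2655
1/(q(-34) + O) = 1/((1/2)*(-37 - 34)/(-34) + 2655) = 1/((1/2)*(-1/34)*(-71) + 2655) = 1/(71/68 + 2655) = 1/(180611/68) = 68/180611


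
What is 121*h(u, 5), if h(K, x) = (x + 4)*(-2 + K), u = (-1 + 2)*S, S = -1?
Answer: -3267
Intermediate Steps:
u = -1 (u = (-1 + 2)*(-1) = 1*(-1) = -1)
h(K, x) = (-2 + K)*(4 + x) (h(K, x) = (4 + x)*(-2 + K) = (-2 + K)*(4 + x))
121*h(u, 5) = 121*(-8 - 2*5 + 4*(-1) - 1*5) = 121*(-8 - 10 - 4 - 5) = 121*(-27) = -3267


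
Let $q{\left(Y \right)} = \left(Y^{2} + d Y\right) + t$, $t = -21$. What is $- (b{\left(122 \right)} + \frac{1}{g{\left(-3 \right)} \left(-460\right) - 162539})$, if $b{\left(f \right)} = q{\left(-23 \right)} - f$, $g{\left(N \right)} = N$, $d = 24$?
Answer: $\frac{26752395}{161159} \approx 166.0$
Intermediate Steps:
$q{\left(Y \right)} = -21 + Y^{2} + 24 Y$ ($q{\left(Y \right)} = \left(Y^{2} + 24 Y\right) - 21 = -21 + Y^{2} + 24 Y$)
$b{\left(f \right)} = -44 - f$ ($b{\left(f \right)} = \left(-21 + \left(-23\right)^{2} + 24 \left(-23\right)\right) - f = \left(-21 + 529 - 552\right) - f = -44 - f$)
$- (b{\left(122 \right)} + \frac{1}{g{\left(-3 \right)} \left(-460\right) - 162539}) = - (\left(-44 - 122\right) + \frac{1}{\left(-3\right) \left(-460\right) - 162539}) = - (\left(-44 - 122\right) + \frac{1}{1380 - 162539}) = - (-166 + \frac{1}{-161159}) = - (-166 - \frac{1}{161159}) = \left(-1\right) \left(- \frac{26752395}{161159}\right) = \frac{26752395}{161159}$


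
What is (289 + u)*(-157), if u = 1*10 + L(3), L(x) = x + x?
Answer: -47885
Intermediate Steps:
L(x) = 2*x
u = 16 (u = 1*10 + 2*3 = 10 + 6 = 16)
(289 + u)*(-157) = (289 + 16)*(-157) = 305*(-157) = -47885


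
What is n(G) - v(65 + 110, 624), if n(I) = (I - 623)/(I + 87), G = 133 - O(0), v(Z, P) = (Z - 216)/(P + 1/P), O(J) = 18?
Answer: -2349214/959197 ≈ -2.4491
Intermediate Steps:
v(Z, P) = (-216 + Z)/(P + 1/P)
G = 115 (G = 133 - 1*18 = 133 - 18 = 115)
n(I) = (-623 + I)/(87 + I)
n(G) - v(65 + 110, 624) = (-623 + 115)/(87 + 115) - 624*(-216 + (65 + 110))/(1 + 624²) = -508/202 - 624*(-216 + 175)/(1 + 389376) = (1/202)*(-508) - 624*(-41)/389377 = -254/101 - 624*(-41)/389377 = -254/101 - 1*(-624/9497) = -254/101 + 624/9497 = -2349214/959197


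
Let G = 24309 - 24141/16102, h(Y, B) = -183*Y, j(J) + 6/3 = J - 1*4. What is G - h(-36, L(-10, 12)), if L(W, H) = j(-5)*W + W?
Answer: 285319401/16102 ≈ 17720.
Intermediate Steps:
j(J) = -6 + J (j(J) = -2 + (J - 1*4) = -2 + (J - 4) = -2 + (-4 + J) = -6 + J)
L(W, H) = -10*W (L(W, H) = (-6 - 5)*W + W = -11*W + W = -10*W)
G = 391399377/16102 (G = 24309 - 24141/16102 = 391399377/16102 ≈ 24308.)
G - h(-36, L(-10, 12)) = 391399377/16102 - (-183)*(-36) = 391399377/16102 - 1*6588 = 391399377/16102 - 6588 = 285319401/16102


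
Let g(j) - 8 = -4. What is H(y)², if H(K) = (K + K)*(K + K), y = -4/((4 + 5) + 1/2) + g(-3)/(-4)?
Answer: 8503056/130321 ≈ 65.247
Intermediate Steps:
g(j) = 4 (g(j) = 8 - 4 = 4)
y = -27/19 (y = -4/((4 + 5) + 1/2) + 4/(-4) = -4/(9 + ½) + 4*(-¼) = -4/19/2 - 1 = -4*2/19 - 1 = -8/19 - 1 = -27/19 ≈ -1.4211)
H(K) = 4*K² (H(K) = (2*K)*(2*K) = 4*K²)
H(y)² = (4*(-27/19)²)² = (4*(729/361))² = (2916/361)² = 8503056/130321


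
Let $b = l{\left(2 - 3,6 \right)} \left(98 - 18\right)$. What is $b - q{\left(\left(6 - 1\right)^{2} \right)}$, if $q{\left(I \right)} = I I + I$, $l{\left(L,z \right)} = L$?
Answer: $-730$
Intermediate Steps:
$q{\left(I \right)} = I + I^{2}$ ($q{\left(I \right)} = I^{2} + I = I + I^{2}$)
$b = -80$ ($b = \left(2 - 3\right) \left(98 - 18\right) = \left(2 - 3\right) 80 = \left(-1\right) 80 = -80$)
$b - q{\left(\left(6 - 1\right)^{2} \right)} = -80 - \left(6 - 1\right)^{2} \left(1 + \left(6 - 1\right)^{2}\right) = -80 - 5^{2} \left(1 + 5^{2}\right) = -80 - 25 \left(1 + 25\right) = -80 - 25 \cdot 26 = -80 - 650 = -730$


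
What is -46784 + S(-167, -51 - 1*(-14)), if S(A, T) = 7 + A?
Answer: -46944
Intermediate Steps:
-46784 + S(-167, -51 - 1*(-14)) = -46784 + (7 - 167) = -46784 - 160 = -46944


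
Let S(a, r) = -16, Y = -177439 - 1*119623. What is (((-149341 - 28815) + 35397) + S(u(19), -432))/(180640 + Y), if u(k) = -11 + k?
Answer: 142775/116422 ≈ 1.2264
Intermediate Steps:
Y = -297062 (Y = -177439 - 119623 = -297062)
(((-149341 - 28815) + 35397) + S(u(19), -432))/(180640 + Y) = (((-149341 - 28815) + 35397) - 16)/(180640 - 297062) = ((-178156 + 35397) - 16)/(-116422) = (-142759 - 16)*(-1/116422) = -142775*(-1/116422) = 142775/116422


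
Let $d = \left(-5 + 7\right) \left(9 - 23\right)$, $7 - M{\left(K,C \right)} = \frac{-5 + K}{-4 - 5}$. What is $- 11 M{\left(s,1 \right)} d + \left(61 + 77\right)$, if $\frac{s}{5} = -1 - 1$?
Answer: $\frac{5342}{3} \approx 1780.7$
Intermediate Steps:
$s = -10$ ($s = 5 \left(-1 - 1\right) = 5 \left(-2\right) = -10$)
$M{\left(K,C \right)} = \frac{58}{9} + \frac{K}{9}$ ($M{\left(K,C \right)} = 7 - \frac{-5 + K}{-4 - 5} = 7 - \frac{-5 + K}{-9} = 7 - \left(-5 + K\right) \left(- \frac{1}{9}\right) = 7 - \left(\frac{5}{9} - \frac{K}{9}\right) = 7 + \left(- \frac{5}{9} + \frac{K}{9}\right) = \frac{58}{9} + \frac{K}{9}$)
$d = -28$ ($d = 2 \left(-14\right) = -28$)
$- 11 M{\left(s,1 \right)} d + \left(61 + 77\right) = - 11 \left(\frac{58}{9} + \frac{1}{9} \left(-10\right)\right) \left(-28\right) + \left(61 + 77\right) = - 11 \left(\frac{58}{9} - \frac{10}{9}\right) \left(-28\right) + 138 = \left(-11\right) \frac{16}{3} \left(-28\right) + 138 = \left(- \frac{176}{3}\right) \left(-28\right) + 138 = \frac{4928}{3} + 138 = \frac{5342}{3}$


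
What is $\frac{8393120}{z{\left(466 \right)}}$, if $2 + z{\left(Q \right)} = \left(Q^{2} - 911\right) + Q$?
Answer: $\frac{8393120}{216709} \approx 38.73$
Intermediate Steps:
$z{\left(Q \right)} = -913 + Q + Q^{2}$ ($z{\left(Q \right)} = -2 + \left(\left(Q^{2} - 911\right) + Q\right) = -2 + \left(\left(-911 + Q^{2}\right) + Q\right) = -2 + \left(-911 + Q + Q^{2}\right) = -913 + Q + Q^{2}$)
$\frac{8393120}{z{\left(466 \right)}} = \frac{8393120}{-913 + 466 + 466^{2}} = \frac{8393120}{-913 + 466 + 217156} = \frac{8393120}{216709}$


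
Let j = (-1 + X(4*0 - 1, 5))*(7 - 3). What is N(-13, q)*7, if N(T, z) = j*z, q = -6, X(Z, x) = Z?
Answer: 336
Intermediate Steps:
j = -8 (j = (-1 + (4*0 - 1))*(7 - 3) = (-1 + (0 - 1))*4 = (-1 - 1)*4 = -2*4 = -8)
N(T, z) = -8*z
N(-13, q)*7 = -8*(-6)*7 = 48*7 = 336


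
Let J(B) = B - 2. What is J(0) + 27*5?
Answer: 133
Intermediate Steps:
J(B) = -2 + B
J(0) + 27*5 = (-2 + 0) + 27*5 = -2 + 135 = 133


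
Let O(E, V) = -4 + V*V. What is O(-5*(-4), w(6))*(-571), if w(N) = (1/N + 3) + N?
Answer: -1645051/36 ≈ -45696.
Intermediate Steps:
w(N) = 3 + N + 1/N (w(N) = (3 + 1/N) + N = 3 + N + 1/N)
O(E, V) = -4 + V²
O(-5*(-4), w(6))*(-571) = (-4 + (3 + 6 + 1/6)²)*(-571) = (-4 + (3 + 6 + ⅙)²)*(-571) = (-4 + (55/6)²)*(-571) = (-4 + 3025/36)*(-571) = (2881/36)*(-571) = -1645051/36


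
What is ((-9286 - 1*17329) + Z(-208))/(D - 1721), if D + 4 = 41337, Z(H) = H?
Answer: -8941/13204 ≈ -0.67714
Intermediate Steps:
D = 41333 (D = -4 + 41337 = 41333)
((-9286 - 1*17329) + Z(-208))/(D - 1721) = ((-9286 - 1*17329) - 208)/(41333 - 1721) = ((-9286 - 17329) - 208)/39612 = (-26615 - 208)*(1/39612) = -26823*1/39612 = -8941/13204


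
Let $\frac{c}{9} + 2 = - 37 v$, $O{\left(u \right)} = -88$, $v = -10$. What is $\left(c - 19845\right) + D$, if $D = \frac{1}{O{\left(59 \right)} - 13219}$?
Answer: $- \frac{220004632}{13307} \approx -16533.0$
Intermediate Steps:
$D = - \frac{1}{13307}$ ($D = \frac{1}{-88 - 13219} = \frac{1}{-13307} = - \frac{1}{13307} \approx -7.5148 \cdot 10^{-5}$)
$c = 3312$ ($c = -18 + 9 \left(\left(-37\right) \left(-10\right)\right) = -18 + 9 \cdot 370 = -18 + 3330 = 3312$)
$\left(c - 19845\right) + D = \left(3312 - 19845\right) - \frac{1}{13307} = -16533 - \frac{1}{13307} = - \frac{220004632}{13307}$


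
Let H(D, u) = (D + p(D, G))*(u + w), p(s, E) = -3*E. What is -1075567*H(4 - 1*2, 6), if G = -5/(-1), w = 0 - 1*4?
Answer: 27964742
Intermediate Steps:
w = -4 (w = 0 - 4 = -4)
G = 5 (G = -5*(-1) = 5)
H(D, u) = (-15 + D)*(-4 + u) (H(D, u) = (D - 3*5)*(u - 4) = (D - 15)*(-4 + u) = (-15 + D)*(-4 + u))
-1075567*H(4 - 1*2, 6) = -1075567*(60 - 15*6 - 4*(4 - 1*2) + (4 - 1*2)*6) = -1075567*(60 - 90 - 4*(4 - 2) + (4 - 2)*6) = -1075567*(60 - 90 - 4*2 + 2*6) = -1075567*(60 - 90 - 8 + 12) = -1075567*(-26) = 27964742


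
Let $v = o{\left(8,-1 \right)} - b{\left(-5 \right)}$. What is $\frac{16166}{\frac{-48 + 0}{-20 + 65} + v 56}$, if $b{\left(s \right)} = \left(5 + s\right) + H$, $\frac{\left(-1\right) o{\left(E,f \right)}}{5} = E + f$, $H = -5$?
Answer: $- \frac{121245}{12608} \approx -9.6165$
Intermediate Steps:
$o{\left(E,f \right)} = - 5 E - 5 f$ ($o{\left(E,f \right)} = - 5 \left(E + f\right) = - 5 E - 5 f$)
$b{\left(s \right)} = s$ ($b{\left(s \right)} = \left(5 + s\right) - 5 = s$)
$v = -30$ ($v = \left(\left(-5\right) 8 - -5\right) - -5 = \left(-40 + 5\right) + 5 = -35 + 5 = -30$)
$\frac{16166}{\frac{-48 + 0}{-20 + 65} + v 56} = \frac{16166}{\frac{-48 + 0}{-20 + 65} - 1680} = \frac{16166}{- \frac{48}{45} - 1680} = \frac{16166}{\left(-48\right) \frac{1}{45} - 1680} = \frac{16166}{- \frac{16}{15} - 1680} = \frac{16166}{- \frac{25216}{15}} = 16166 \left(- \frac{15}{25216}\right) = - \frac{121245}{12608}$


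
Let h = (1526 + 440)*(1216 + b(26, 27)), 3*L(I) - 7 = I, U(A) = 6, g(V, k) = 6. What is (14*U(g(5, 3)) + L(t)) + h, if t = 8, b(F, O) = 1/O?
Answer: 64552081/27 ≈ 2.3908e+6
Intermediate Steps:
L(I) = 7/3 + I/3
h = 64549678/27 (h = (1526 + 440)*(1216 + 1/27) = 1966*(1216 + 1/27) = 1966*(32833/27) = 64549678/27 ≈ 2.3907e+6)
(14*U(g(5, 3)) + L(t)) + h = (14*6 + (7/3 + (1/3)*8)) + 64549678/27 = (84 + (7/3 + 8/3)) + 64549678/27 = (84 + 5) + 64549678/27 = 89 + 64549678/27 = 64552081/27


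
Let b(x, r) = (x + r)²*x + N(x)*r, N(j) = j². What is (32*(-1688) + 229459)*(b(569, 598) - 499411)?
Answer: 169833123757044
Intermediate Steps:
b(x, r) = r*x² + x*(r + x)² (b(x, r) = (x + r)²*x + x²*r = (r + x)²*x + r*x² = x*(r + x)² + r*x² = r*x² + x*(r + x)²)
(32*(-1688) + 229459)*(b(569, 598) - 499411) = (32*(-1688) + 229459)*(569*((598 + 569)² + 598*569) - 499411) = (-54016 + 229459)*(569*(1167² + 340262) - 499411) = 175443*(569*(1361889 + 340262) - 499411) = 175443*(569*1702151 - 499411) = 175443*(968523919 - 499411) = 175443*968024508 = 169833123757044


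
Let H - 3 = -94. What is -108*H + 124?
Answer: 9952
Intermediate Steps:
H = -91 (H = 3 - 94 = -91)
-108*H + 124 = -108*(-91) + 124 = 9828 + 124 = 9952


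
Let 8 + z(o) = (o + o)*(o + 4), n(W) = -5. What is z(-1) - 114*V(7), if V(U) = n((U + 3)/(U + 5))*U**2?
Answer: 27916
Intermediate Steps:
z(o) = -8 + 2*o*(4 + o) (z(o) = -8 + (o + o)*(o + 4) = -8 + (2*o)*(4 + o) = -8 + 2*o*(4 + o))
V(U) = -5*U**2
z(-1) - 114*V(7) = (-8 + 2*(-1)**2 + 8*(-1)) - (-570)*7**2 = (-8 + 2*1 - 8) - (-570)*49 = (-8 + 2 - 8) - 114*(-245) = -14 + 27930 = 27916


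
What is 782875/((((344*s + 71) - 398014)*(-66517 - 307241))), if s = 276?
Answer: 782875/113248300242 ≈ 6.9129e-6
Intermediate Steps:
782875/((((344*s + 71) - 398014)*(-66517 - 307241))) = 782875/((((344*276 + 71) - 398014)*(-66517 - 307241))) = 782875/((((94944 + 71) - 398014)*(-373758))) = 782875/(((95015 - 398014)*(-373758))) = 782875/((-302999*(-373758))) = 782875/113248300242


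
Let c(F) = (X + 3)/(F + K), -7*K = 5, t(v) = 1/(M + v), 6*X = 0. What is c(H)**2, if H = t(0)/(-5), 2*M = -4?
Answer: 44100/1849 ≈ 23.851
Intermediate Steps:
M = -2 (M = (1/2)*(-4) = -2)
X = 0 (X = (1/6)*0 = 0)
t(v) = 1/(-2 + v)
K = -5/7 (K = -1/7*5 = -5/7 ≈ -0.71429)
H = 1/10 (H = 1/((-2 + 0)*(-5)) = -1/5/(-2) = -1/2*(-1/5) = 1/10 ≈ 0.10000)
c(F) = 3/(-5/7 + F) (c(F) = (0 + 3)/(F - 5/7) = 3/(-5/7 + F))
c(H)**2 = (21/(-5 + 7*(1/10)))**2 = (21/(-5 + 7/10))**2 = (21/(-43/10))**2 = (21*(-10/43))**2 = (-210/43)**2 = 44100/1849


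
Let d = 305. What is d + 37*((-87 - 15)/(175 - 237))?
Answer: 11342/31 ≈ 365.87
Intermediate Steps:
d + 37*((-87 - 15)/(175 - 237)) = 305 + 37*((-87 - 15)/(175 - 237)) = 305 + 37*(-102/(-62)) = 305 + 37*(-102*(-1/62)) = 305 + 37*(51/31) = 305 + 1887/31 = 11342/31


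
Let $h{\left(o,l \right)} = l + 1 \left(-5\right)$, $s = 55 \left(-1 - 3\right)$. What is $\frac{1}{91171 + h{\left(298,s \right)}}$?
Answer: $\frac{1}{90946} \approx 1.0996 \cdot 10^{-5}$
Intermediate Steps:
$s = -220$ ($s = 55 \left(-4\right) = -220$)
$h{\left(o,l \right)} = -5 + l$ ($h{\left(o,l \right)} = l - 5 = -5 + l$)
$\frac{1}{91171 + h{\left(298,s \right)}} = \frac{1}{91171 - 225} = \frac{1}{90946}$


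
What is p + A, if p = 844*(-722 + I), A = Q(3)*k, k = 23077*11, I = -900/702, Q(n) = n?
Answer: 5892547/39 ≈ 1.5109e+5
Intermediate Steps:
I = -50/39 (I = -900*1/702 = -50/39 ≈ -1.2821)
k = 253847
A = 761541 (A = 3*253847 = 761541)
p = -23807552/39 (p = 844*(-722 - 50/39) = 844*(-28208/39) = -23807552/39 ≈ -6.1045e+5)
p + A = -23807552/39 + 761541 = 5892547/39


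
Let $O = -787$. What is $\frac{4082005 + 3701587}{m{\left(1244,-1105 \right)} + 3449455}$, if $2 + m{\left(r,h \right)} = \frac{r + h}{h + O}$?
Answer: $\frac{14726556064}{6526364937} \approx 2.2565$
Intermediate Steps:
$m{\left(r,h \right)} = -2 + \frac{h + r}{-787 + h}$ ($m{\left(r,h \right)} = -2 + \frac{r + h}{h - 787} = -2 + \frac{h + r}{-787 + h}$)
$\frac{4082005 + 3701587}{m{\left(1244,-1105 \right)} + 3449455} = \frac{4082005 + 3701587}{\frac{1574 + 1244 - -1105}{-787 - 1105} + 3449455} = \frac{7783592}{\frac{1574 + 1244 + 1105}{-1892} + 3449455} = \frac{7783592}{\left(- \frac{1}{1892}\right) 3923 + 3449455} = \frac{7783592}{- \frac{3923}{1892} + 3449455} = \frac{7783592}{\frac{6526364937}{1892}} = 7783592 \cdot \frac{1892}{6526364937} = \frac{14726556064}{6526364937}$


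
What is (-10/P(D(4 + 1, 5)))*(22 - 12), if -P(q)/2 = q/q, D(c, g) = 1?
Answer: 50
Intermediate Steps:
P(q) = -2 (P(q) = -2*q/q = -2*1 = -2)
(-10/P(D(4 + 1, 5)))*(22 - 12) = (-10/(-2))*(22 - 12) = -10*(-½)*10 = 5*10 = 50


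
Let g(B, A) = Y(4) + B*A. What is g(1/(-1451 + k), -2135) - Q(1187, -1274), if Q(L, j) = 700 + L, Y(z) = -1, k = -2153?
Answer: -6802217/3604 ≈ -1887.4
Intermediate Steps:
g(B, A) = -1 + A*B (g(B, A) = -1 + B*A = -1 + A*B)
g(1/(-1451 + k), -2135) - Q(1187, -1274) = (-1 - 2135/(-1451 - 2153)) - (700 + 1187) = (-1 - 2135/(-3604)) - 1*1887 = (-1 - 2135*(-1/3604)) - 1887 = (-1 + 2135/3604) - 1887 = -1469/3604 - 1887 = -6802217/3604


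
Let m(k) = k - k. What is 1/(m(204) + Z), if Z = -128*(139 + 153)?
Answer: -1/37376 ≈ -2.6755e-5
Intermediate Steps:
Z = -37376 (Z = -128*292 = -37376)
m(k) = 0
1/(m(204) + Z) = 1/(0 - 37376) = 1/(-37376) = -1/37376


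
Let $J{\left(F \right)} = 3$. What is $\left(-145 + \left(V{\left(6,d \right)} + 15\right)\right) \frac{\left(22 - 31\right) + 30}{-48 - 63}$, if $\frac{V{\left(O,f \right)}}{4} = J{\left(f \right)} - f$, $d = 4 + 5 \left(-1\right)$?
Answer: $\frac{798}{37} \approx 21.568$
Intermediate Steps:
$d = -1$ ($d = 4 - 5 = -1$)
$V{\left(O,f \right)} = 12 - 4 f$ ($V{\left(O,f \right)} = 4 \left(3 - f\right) = 12 - 4 f$)
$\left(-145 + \left(V{\left(6,d \right)} + 15\right)\right) \frac{\left(22 - 31\right) + 30}{-48 - 63} = \left(-145 + \left(\left(12 - -4\right) + 15\right)\right) \frac{\left(22 - 31\right) + 30}{-48 - 63} = \left(-145 + \left(\left(12 + 4\right) + 15\right)\right) \frac{\left(22 - 31\right) + 30}{-111} = \left(-145 + \left(16 + 15\right)\right) \left(-9 + 30\right) \left(- \frac{1}{111}\right) = \left(-145 + 31\right) 21 \left(- \frac{1}{111}\right) = \left(-114\right) \left(- \frac{7}{37}\right) = \frac{798}{37}$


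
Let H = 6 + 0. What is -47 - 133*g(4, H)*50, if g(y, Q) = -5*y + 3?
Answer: 113003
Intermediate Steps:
H = 6
g(y, Q) = 3 - 5*y
-47 - 133*g(4, H)*50 = -47 - 133*(3 - 5*4)*50 = -47 - 133*(3 - 20)*50 = -47 - (-2261)*50 = -47 - 133*(-850) = -47 + 113050 = 113003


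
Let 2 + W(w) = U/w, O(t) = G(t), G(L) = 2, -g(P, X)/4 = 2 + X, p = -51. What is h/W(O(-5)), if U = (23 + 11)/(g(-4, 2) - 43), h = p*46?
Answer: 46138/45 ≈ 1025.3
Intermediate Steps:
g(P, X) = -8 - 4*X (g(P, X) = -4*(2 + X) = -8 - 4*X)
h = -2346 (h = -51*46 = -2346)
U = -34/59 (U = (23 + 11)/((-8 - 4*2) - 43) = 34/((-8 - 8) - 43) = 34/(-16 - 43) = 34/(-59) = 34*(-1/59) = -34/59 ≈ -0.57627)
O(t) = 2
W(w) = -2 - 34/(59*w)
h/W(O(-5)) = -2346/(-2 - 34/59/2) = -2346/(-2 - 34/59*½) = -2346/(-2 - 17/59) = -2346/(-135/59) = -2346*(-59/135) = 46138/45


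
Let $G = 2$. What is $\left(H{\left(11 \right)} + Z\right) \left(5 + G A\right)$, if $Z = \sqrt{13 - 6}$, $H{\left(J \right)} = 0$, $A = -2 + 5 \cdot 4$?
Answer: $41 \sqrt{7} \approx 108.48$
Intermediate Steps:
$A = 18$ ($A = -2 + 20 = 18$)
$Z = \sqrt{7} \approx 2.6458$
$\left(H{\left(11 \right)} + Z\right) \left(5 + G A\right) = \left(0 + \sqrt{7}\right) \left(5 + 2 \cdot 18\right) = \sqrt{7} \left(5 + 36\right) = \sqrt{7} \cdot 41 = 41 \sqrt{7}$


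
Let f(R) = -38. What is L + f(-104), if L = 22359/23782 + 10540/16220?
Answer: -702247413/19287202 ≈ -36.410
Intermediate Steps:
L = 30666263/19287202 (L = 22359*(1/23782) + 10540*(1/16220) = 22359/23782 + 527/811 = 30666263/19287202 ≈ 1.5900)
L + f(-104) = 30666263/19287202 - 38 = -702247413/19287202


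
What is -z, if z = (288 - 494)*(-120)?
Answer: -24720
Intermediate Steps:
z = 24720 (z = -206*(-120) = 24720)
-z = -1*24720 = -24720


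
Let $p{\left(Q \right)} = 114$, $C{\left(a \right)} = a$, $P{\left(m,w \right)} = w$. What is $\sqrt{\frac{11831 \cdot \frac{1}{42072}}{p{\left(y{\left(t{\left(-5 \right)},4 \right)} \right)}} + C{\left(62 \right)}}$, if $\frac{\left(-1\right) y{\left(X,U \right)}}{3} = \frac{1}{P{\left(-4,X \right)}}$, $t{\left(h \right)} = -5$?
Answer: $\frac{\sqrt{9904726646189}}{399684} \approx 7.8742$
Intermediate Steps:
$y{\left(X,U \right)} = - \frac{3}{X}$
$\sqrt{\frac{11831 \cdot \frac{1}{42072}}{p{\left(y{\left(t{\left(-5 \right)},4 \right)} \right)}} + C{\left(62 \right)}} = \sqrt{\frac{11831 \cdot \frac{1}{42072}}{114} + 62} = \sqrt{11831 \cdot \frac{1}{42072} \cdot \frac{1}{114} + 62} = \sqrt{\frac{11831}{42072} \cdot \frac{1}{114} + 62} = \sqrt{\frac{11831}{4796208} + 62} = \sqrt{\frac{297376727}{4796208}} = \frac{\sqrt{9904726646189}}{399684}$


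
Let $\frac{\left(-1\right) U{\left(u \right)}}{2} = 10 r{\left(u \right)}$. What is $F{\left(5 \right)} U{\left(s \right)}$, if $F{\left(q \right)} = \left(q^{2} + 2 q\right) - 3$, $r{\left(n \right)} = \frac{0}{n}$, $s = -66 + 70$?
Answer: $0$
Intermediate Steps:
$s = 4$
$r{\left(n \right)} = 0$
$F{\left(q \right)} = -3 + q^{2} + 2 q$
$U{\left(u \right)} = 0$ ($U{\left(u \right)} = - 2 \cdot 10 \cdot 0 = \left(-2\right) 0 = 0$)
$F{\left(5 \right)} U{\left(s \right)} = \left(-3 + 5^{2} + 2 \cdot 5\right) 0 = \left(-3 + 25 + 10\right) 0 = 32 \cdot 0 = 0$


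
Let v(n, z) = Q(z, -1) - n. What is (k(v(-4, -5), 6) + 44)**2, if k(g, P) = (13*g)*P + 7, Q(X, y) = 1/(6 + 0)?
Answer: 141376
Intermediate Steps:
Q(X, y) = 1/6
v(n, z) = 1/6 - n
k(g, P) = 7 + 13*P*g (k(g, P) = 13*P*g + 7 = 7 + 13*P*g)
(k(v(-4, -5), 6) + 44)**2 = ((7 + 13*6*(1/6 - 1*(-4))) + 44)**2 = ((7 + 13*6*(1/6 + 4)) + 44)**2 = ((7 + 13*6*(25/6)) + 44)**2 = ((7 + 325) + 44)**2 = (332 + 44)**2 = 376**2 = 141376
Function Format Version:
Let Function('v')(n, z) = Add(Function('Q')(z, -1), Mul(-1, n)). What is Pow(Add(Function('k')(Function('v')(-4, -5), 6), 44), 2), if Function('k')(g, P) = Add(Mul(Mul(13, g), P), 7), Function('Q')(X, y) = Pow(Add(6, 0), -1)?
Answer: 141376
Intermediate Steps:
Function('Q')(X, y) = Rational(1, 6) (Function('Q')(X, y) = Pow(6, -1) = Rational(1, 6))
Function('v')(n, z) = Add(Rational(1, 6), Mul(-1, n))
Function('k')(g, P) = Add(7, Mul(13, P, g)) (Function('k')(g, P) = Add(Mul(13, P, g), 7) = Add(7, Mul(13, P, g)))
Pow(Add(Function('k')(Function('v')(-4, -5), 6), 44), 2) = Pow(Add(Add(7, Mul(13, 6, Add(Rational(1, 6), Mul(-1, -4)))), 44), 2) = Pow(Add(Add(7, Mul(13, 6, Add(Rational(1, 6), 4))), 44), 2) = Pow(Add(Add(7, Mul(13, 6, Rational(25, 6))), 44), 2) = Pow(Add(Add(7, 325), 44), 2) = Pow(Add(332, 44), 2) = Pow(376, 2) = 141376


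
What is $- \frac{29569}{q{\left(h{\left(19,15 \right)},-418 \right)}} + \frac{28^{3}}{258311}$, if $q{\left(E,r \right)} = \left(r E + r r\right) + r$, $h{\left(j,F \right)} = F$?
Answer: $- \frac{3949271687}{43405547196} \approx -0.090985$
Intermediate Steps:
$q{\left(E,r \right)} = r + r^{2} + E r$ ($q{\left(E,r \right)} = \left(E r + r^{2}\right) + r = \left(r^{2} + E r\right) + r = r + r^{2} + E r$)
$- \frac{29569}{q{\left(h{\left(19,15 \right)},-418 \right)}} + \frac{28^{3}}{258311} = - \frac{29569}{\left(-418\right) \left(1 + 15 - 418\right)} + \frac{28^{3}}{258311} = - \frac{29569}{\left(-418\right) \left(-402\right)} + 21952 \cdot \frac{1}{258311} = - \frac{29569}{168036} + \frac{21952}{258311} = - \frac{3949271687}{43405547196}$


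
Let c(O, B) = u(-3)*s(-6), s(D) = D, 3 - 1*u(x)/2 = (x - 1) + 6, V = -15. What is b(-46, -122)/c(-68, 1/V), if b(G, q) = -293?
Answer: 293/12 ≈ 24.417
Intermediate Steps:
u(x) = -4 - 2*x (u(x) = 6 - 2*((x - 1) + 6) = 6 - 2*((-1 + x) + 6) = 6 - 2*(5 + x) = 6 + (-10 - 2*x) = -4 - 2*x)
c(O, B) = -12 (c(O, B) = (-4 - 2*(-3))*(-6) = (-4 + 6)*(-6) = 2*(-6) = -12)
b(-46, -122)/c(-68, 1/V) = -293/(-12) = -293*(-1/12) = 293/12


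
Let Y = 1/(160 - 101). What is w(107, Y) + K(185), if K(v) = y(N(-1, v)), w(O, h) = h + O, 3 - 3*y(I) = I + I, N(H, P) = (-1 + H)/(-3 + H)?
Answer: 19060/177 ≈ 107.68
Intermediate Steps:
Y = 1/59 ≈ 0.016949
N(H, P) = (-1 + H)/(-3 + H)
y(I) = 1 - 2*I/3 (y(I) = 1 - (I + I)/3 = 1 - 2*I/3)
w(O, h) = O + h
K(v) = 2/3 (K(v) = 1 - 2*(-1 - 1)/(3*(-3 - 1)) = 1 - 2*(-2)/(3*(-4)) = 1 - (-1)*(-2)/6 = 1 - 2/3*1/2 = 1 - 1/3 = 2/3)
w(107, Y) + K(185) = (107 + 1/59) + 2/3 = 6314/59 + 2/3 = 19060/177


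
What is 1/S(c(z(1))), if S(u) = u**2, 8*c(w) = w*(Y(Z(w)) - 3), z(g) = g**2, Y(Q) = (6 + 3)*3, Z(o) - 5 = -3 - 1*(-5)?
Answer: 1/9 ≈ 0.11111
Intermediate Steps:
Z(o) = 7 (Z(o) = 5 + (-3 - 1*(-5)) = 5 + (-3 + 5) = 5 + 2 = 7)
Y(Q) = 27 (Y(Q) = 9*3 = 27)
c(w) = 3*w (c(w) = (w*(27 - 3))/8 = (w*24)/8 = (24*w)/8 = 3*w)
1/S(c(z(1))) = 1/((3*1**2)**2) = 1/((3*1)**2) = 1/(3**2) = 1/9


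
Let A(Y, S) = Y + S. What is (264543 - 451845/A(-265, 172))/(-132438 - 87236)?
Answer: -596532/486421 ≈ -1.2264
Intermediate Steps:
A(Y, S) = S + Y
(264543 - 451845/A(-265, 172))/(-132438 - 87236) = (264543 - 451845/(172 - 265))/(-132438 - 87236) = (264543 - 451845/(-93))/(-219674) = (264543 - 451845*(-1/93))*(-1/219674) = (264543 + 150615/31)*(-1/219674) = (8351448/31)*(-1/219674) = -596532/486421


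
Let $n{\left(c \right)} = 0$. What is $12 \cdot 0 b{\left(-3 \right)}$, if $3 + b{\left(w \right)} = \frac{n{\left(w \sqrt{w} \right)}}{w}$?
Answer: $0$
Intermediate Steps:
$b{\left(w \right)} = -3$ ($b{\left(w \right)} = -3 + \frac{0}{w} = -3 + 0 = -3$)
$12 \cdot 0 b{\left(-3 \right)} = 12 \cdot 0 \left(-3\right) = 0 \left(-3\right) = 0$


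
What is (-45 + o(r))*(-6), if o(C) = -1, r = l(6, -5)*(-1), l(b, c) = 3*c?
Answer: 276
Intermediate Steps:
r = 15 (r = (3*(-5))*(-1) = -15*(-1) = 15)
(-45 + o(r))*(-6) = (-45 - 1)*(-6) = -46*(-6) = 276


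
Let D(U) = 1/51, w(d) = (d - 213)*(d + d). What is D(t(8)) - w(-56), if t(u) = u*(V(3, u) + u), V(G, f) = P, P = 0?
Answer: -1536527/51 ≈ -30128.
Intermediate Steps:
V(G, f) = 0
w(d) = 2*d*(-213 + d) (w(d) = (-213 + d)*(2*d) = 2*d*(-213 + d))
t(u) = u**2 (t(u) = u*(0 + u) = u*u = u**2)
D(U) = 1/51
D(t(8)) - w(-56) = 1/51 - 2*(-56)*(-213 - 56) = 1/51 - 2*(-56)*(-269) = 1/51 - 1*30128 = 1/51 - 30128 = -1536527/51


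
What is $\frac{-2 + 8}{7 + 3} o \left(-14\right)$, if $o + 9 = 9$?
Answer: $0$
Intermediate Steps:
$o = 0$ ($o = -9 + 9 = 0$)
$\frac{-2 + 8}{7 + 3} o \left(-14\right) = \frac{-2 + 8}{7 + 3} \cdot 0 \left(-14\right) = \frac{6}{10} \cdot 0 \left(-14\right) = 6 \cdot \frac{1}{10} \cdot 0 \left(-14\right) = \frac{3}{5} \cdot 0 \left(-14\right) = 0 \left(-14\right) = 0$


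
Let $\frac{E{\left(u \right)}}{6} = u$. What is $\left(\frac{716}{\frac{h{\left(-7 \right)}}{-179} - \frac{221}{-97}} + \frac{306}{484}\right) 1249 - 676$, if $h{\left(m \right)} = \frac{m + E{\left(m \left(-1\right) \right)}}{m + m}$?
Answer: $\frac{7517476777043}{19263926} \approx 3.9024 \cdot 10^{5}$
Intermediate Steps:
$E{\left(u \right)} = 6 u$
$h{\left(m \right)} = - \frac{5}{2}$ ($h{\left(m \right)} = \frac{m + 6 m \left(-1\right)}{m + m} = \frac{m + 6 \left(- m\right)}{2 m} = \left(m - 6 m\right) \frac{1}{2 m} = - 5 m \frac{1}{2 m} = - \frac{5}{2}$)
$\left(\frac{716}{\frac{h{\left(-7 \right)}}{-179} - \frac{221}{-97}} + \frac{306}{484}\right) 1249 - 676 = \left(\frac{716}{- \frac{5}{2 \left(-179\right)} - \frac{221}{-97}} + \frac{306}{484}\right) 1249 - 676 = \left(\frac{716}{\left(- \frac{5}{2}\right) \left(- \frac{1}{179}\right) - - \frac{221}{97}} + 306 \cdot \frac{1}{484}\right) 1249 - 676 = \left(\frac{716}{\frac{5}{358} + \frac{221}{97}} + \frac{153}{242}\right) 1249 - 676 = \left(\frac{716}{\frac{79603}{34726}} + \frac{153}{242}\right) 1249 - 676 = \left(716 \cdot \frac{34726}{79603} + \frac{153}{242}\right) 1249 - 676 = \left(\frac{24863816}{79603} + \frac{153}{242}\right) 1249 - 676 = \frac{6029222731}{19263926} \cdot 1249 - 676 = \frac{7530499191019}{19263926} - 676 = \frac{7517476777043}{19263926}$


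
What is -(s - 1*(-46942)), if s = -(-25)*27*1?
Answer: -47617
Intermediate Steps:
s = 675 (s = -25*(-27)*1 = 675*1 = 675)
-(s - 1*(-46942)) = -(675 - 1*(-46942)) = -(675 + 46942) = -1*47617 = -47617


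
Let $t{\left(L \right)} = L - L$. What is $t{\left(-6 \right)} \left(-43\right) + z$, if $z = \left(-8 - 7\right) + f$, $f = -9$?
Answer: $-24$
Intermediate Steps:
$t{\left(L \right)} = 0$
$z = -24$ ($z = \left(-8 - 7\right) - 9 = -15 - 9 = -24$)
$t{\left(-6 \right)} \left(-43\right) + z = 0 \left(-43\right) - 24 = 0 - 24 = -24$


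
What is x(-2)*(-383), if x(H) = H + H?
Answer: 1532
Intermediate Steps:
x(H) = 2*H
x(-2)*(-383) = (2*(-2))*(-383) = -4*(-383) = 1532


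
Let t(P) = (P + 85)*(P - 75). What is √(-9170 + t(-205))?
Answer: √24430 ≈ 156.30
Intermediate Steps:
t(P) = (-75 + P)*(85 + P) (t(P) = (85 + P)*(-75 + P) = (-75 + P)*(85 + P))
√(-9170 + t(-205)) = √(-9170 + (-6375 + (-205)² + 10*(-205))) = √(-9170 + (-6375 + 42025 - 2050)) = √(-9170 + 33600) = √24430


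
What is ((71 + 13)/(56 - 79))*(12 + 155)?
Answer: -14028/23 ≈ -609.91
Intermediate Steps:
((71 + 13)/(56 - 79))*(12 + 155) = (84/(-23))*167 = (84*(-1/23))*167 = -84/23*167 = -14028/23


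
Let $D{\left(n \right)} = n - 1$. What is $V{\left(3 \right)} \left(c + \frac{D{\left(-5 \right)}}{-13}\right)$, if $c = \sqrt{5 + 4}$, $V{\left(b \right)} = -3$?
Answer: $- \frac{135}{13} \approx -10.385$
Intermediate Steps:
$D{\left(n \right)} = -1 + n$ ($D{\left(n \right)} = n - 1 = -1 + n$)
$c = 3$ ($c = \sqrt{9} = 3$)
$V{\left(3 \right)} \left(c + \frac{D{\left(-5 \right)}}{-13}\right) = - 3 \left(3 + \frac{-1 - 5}{-13}\right) = - 3 \left(3 - - \frac{6}{13}\right) = - 3 \left(3 + \frac{6}{13}\right) = \left(-3\right) \frac{45}{13} = - \frac{135}{13}$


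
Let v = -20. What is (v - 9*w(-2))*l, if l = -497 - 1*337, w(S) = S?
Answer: 1668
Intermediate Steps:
l = -834 (l = -497 - 337 = -834)
(v - 9*w(-2))*l = (-20 - 9*(-2))*(-834) = (-20 + 18)*(-834) = -2*(-834) = 1668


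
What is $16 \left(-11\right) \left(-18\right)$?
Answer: $3168$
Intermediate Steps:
$16 \left(-11\right) \left(-18\right) = \left(-176\right) \left(-18\right) = 3168$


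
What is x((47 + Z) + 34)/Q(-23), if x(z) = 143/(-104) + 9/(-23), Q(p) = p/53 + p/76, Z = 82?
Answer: 327275/136482 ≈ 2.3979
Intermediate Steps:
Q(p) = 129*p/4028 (Q(p) = p*(1/53) + p*(1/76) = p/53 + p/76 = 129*p/4028)
x(z) = -325/184 (x(z) = 143*(-1/104) + 9*(-1/23) = -11/8 - 9/23 = -325/184)
x((47 + Z) + 34)/Q(-23) = -325/(184*((129/4028)*(-23))) = -325/(184*(-2967/4028)) = -325/184*(-4028/2967) = 327275/136482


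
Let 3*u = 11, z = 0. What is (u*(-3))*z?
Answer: 0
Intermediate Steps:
u = 11/3 (u = (1/3)*11 = 11/3 ≈ 3.6667)
(u*(-3))*z = ((11/3)*(-3))*0 = -11*0 = 0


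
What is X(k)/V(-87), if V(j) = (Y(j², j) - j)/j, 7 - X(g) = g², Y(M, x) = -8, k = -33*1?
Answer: 94134/79 ≈ 1191.6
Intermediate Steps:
k = -33
X(g) = 7 - g²
V(j) = (-8 - j)/j
X(k)/V(-87) = (7 - 1*(-33)²)/(((-8 - 1*(-87))/(-87))) = (7 - 1*1089)/((-(-8 + 87)/87)) = (7 - 1089)/((-1/87*79)) = -1082/(-79/87) = -1082*(-87/79) = 94134/79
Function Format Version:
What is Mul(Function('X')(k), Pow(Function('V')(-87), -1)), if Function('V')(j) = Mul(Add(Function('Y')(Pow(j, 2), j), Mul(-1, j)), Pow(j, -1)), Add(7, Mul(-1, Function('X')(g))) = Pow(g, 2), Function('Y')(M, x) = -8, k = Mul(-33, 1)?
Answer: Rational(94134, 79) ≈ 1191.6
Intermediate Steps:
k = -33
Function('X')(g) = Add(7, Mul(-1, Pow(g, 2)))
Function('V')(j) = Mul(Pow(j, -1), Add(-8, Mul(-1, j))) (Function('V')(j) = Mul(Add(-8, Mul(-1, j)), Pow(j, -1)) = Mul(Pow(j, -1), Add(-8, Mul(-1, j))))
Mul(Function('X')(k), Pow(Function('V')(-87), -1)) = Mul(Add(7, Mul(-1, Pow(-33, 2))), Pow(Mul(Pow(-87, -1), Add(-8, Mul(-1, -87))), -1)) = Mul(Add(7, Mul(-1, 1089)), Pow(Mul(Rational(-1, 87), Add(-8, 87)), -1)) = Mul(Add(7, -1089), Pow(Mul(Rational(-1, 87), 79), -1)) = Mul(-1082, Pow(Rational(-79, 87), -1)) = Mul(-1082, Rational(-87, 79)) = Rational(94134, 79)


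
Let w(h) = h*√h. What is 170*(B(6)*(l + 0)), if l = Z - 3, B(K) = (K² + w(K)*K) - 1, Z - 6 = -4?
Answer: -5950 - 6120*√6 ≈ -20941.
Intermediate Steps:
Z = 2 (Z = 6 - 4 = 2)
w(h) = h^(3/2)
B(K) = -1 + K² + K^(5/2) (B(K) = (K² + K^(3/2)*K) - 1 = (K² + K^(5/2)) - 1 = -1 + K² + K^(5/2))
l = -1 (l = 2 - 3 = -1)
170*(B(6)*(l + 0)) = 170*((-1 + 6² + 6^(5/2))*(-1 + 0)) = 170*((-1 + 36 + 36*√6)*(-1)) = 170*((35 + 36*√6)*(-1)) = 170*(-35 - 36*√6) = -5950 - 6120*√6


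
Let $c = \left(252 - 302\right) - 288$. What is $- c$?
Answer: $338$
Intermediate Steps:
$c = -338$ ($c = -50 - 288 = -338$)
$- c = \left(-1\right) \left(-338\right) = 338$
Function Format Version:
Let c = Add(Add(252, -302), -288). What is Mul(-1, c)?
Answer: 338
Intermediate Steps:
c = -338 (c = Add(-50, -288) = -338)
Mul(-1, c) = Mul(-1, -338) = 338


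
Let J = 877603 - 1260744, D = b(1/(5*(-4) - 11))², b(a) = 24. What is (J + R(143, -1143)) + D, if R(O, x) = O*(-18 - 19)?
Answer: -387856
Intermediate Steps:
R(O, x) = -37*O (R(O, x) = O*(-37) = -37*O)
D = 576 (D = 24² = 576)
J = -383141
(J + R(143, -1143)) + D = (-383141 - 37*143) + 576 = (-383141 - 5291) + 576 = -388432 + 576 = -387856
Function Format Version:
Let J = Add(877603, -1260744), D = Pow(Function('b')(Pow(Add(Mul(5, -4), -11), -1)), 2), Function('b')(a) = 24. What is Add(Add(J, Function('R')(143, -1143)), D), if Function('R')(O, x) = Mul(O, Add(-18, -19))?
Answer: -387856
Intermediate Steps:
Function('R')(O, x) = Mul(-37, O) (Function('R')(O, x) = Mul(O, -37) = Mul(-37, O))
D = 576 (D = Pow(24, 2) = 576)
J = -383141
Add(Add(J, Function('R')(143, -1143)), D) = Add(Add(-383141, Mul(-37, 143)), 576) = Add(Add(-383141, -5291), 576) = Add(-388432, 576) = -387856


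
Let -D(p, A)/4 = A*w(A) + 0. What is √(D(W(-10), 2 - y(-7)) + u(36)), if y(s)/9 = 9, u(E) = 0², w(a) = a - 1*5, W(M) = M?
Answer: 4*I*√1659 ≈ 162.92*I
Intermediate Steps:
w(a) = -5 + a (w(a) = a - 5 = -5 + a)
u(E) = 0
y(s) = 81 (y(s) = 9*9 = 81)
D(p, A) = -4*A*(-5 + A) (D(p, A) = -4*(A*(-5 + A) + 0) = -4*A*(-5 + A))
√(D(W(-10), 2 - y(-7)) + u(36)) = √(4*(2 - 1*81)*(5 - (2 - 1*81)) + 0) = √(4*(2 - 81)*(5 - (2 - 81)) + 0) = √(4*(-79)*(5 - 1*(-79)) + 0) = √(4*(-79)*(5 + 79) + 0) = √(4*(-79)*84 + 0) = √(-26544 + 0) = √(-26544) = 4*I*√1659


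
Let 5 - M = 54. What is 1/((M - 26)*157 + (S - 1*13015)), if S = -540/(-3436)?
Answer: -859/21294475 ≈ -4.0339e-5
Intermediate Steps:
M = -49 (M = 5 - 1*54 = 5 - 54 = -49)
S = 135/859 (S = -540*(-1/3436) = 135/859 ≈ 0.15716)
1/((M - 26)*157 + (S - 1*13015)) = 1/((-49 - 26)*157 + (135/859 - 1*13015)) = 1/(-75*157 + (135/859 - 13015)) = 1/(-11775 - 11179750/859) = 1/(-21294475/859) = -859/21294475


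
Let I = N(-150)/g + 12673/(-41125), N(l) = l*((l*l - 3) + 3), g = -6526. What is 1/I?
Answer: 134190875/69357085501 ≈ 0.0019348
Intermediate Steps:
N(l) = l³ (N(l) = l*((l² - 3) + 3) = l*((-3 + l²) + 3) = l*l² = l³)
I = 69357085501/134190875 (I = (-150)³/(-6526) + 12673/(-41125) = -3375000*(-1/6526) + 12673*(-1/41125) = 1687500/3263 - 12673/41125 = 69357085501/134190875 ≈ 516.85)
1/I = 1/(69357085501/134190875) = 134190875/69357085501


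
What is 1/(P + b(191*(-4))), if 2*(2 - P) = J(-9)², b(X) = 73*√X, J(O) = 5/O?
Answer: 48438/106848756265 - 3831624*I*√191/106848756265 ≈ 4.5333e-7 - 0.0004956*I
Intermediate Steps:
P = 299/162 (P = 2 - (5/(-9))²/2 = 2 - (5*(-⅑))²/2 = 2 - (-5/9)²/2 = 2 - ½*25/81 = 2 - 25/162 = 299/162 ≈ 1.8457)
1/(P + b(191*(-4))) = 1/(299/162 + 73*√(191*(-4))) = 1/(299/162 + 73*√(-764)) = 1/(299/162 + 73*(2*I*√191)) = 1/(299/162 + 146*I*√191)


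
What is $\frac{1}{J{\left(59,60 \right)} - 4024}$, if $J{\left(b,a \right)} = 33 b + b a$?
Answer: $\frac{1}{1463} \approx 0.00068353$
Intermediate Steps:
$J{\left(b,a \right)} = 33 b + a b$
$\frac{1}{J{\left(59,60 \right)} - 4024} = \frac{1}{59 \left(33 + 60\right) - 4024} = \frac{1}{59 \cdot 93 - 4024} = \frac{1}{5487 - 4024} = \frac{1}{1463}$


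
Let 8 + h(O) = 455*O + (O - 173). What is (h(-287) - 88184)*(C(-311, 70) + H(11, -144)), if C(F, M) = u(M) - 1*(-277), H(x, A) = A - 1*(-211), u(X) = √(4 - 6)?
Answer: -75417528 - 219237*I*√2 ≈ -7.5417e+7 - 3.1005e+5*I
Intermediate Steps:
u(X) = I*√2 (u(X) = √(-2) = I*√2)
H(x, A) = 211 + A (H(x, A) = A + 211 = 211 + A)
h(O) = -181 + 456*O (h(O) = -8 + (455*O + (O - 173)) = -8 + (455*O + (-173 + O)) = -8 + (-173 + 456*O) = -181 + 456*O)
C(F, M) = 277 + I*√2 (C(F, M) = I*√2 - 1*(-277) = I*√2 + 277 = 277 + I*√2)
(h(-287) - 88184)*(C(-311, 70) + H(11, -144)) = ((-181 + 456*(-287)) - 88184)*((277 + I*√2) + (211 - 144)) = ((-181 - 130872) - 88184)*((277 + I*√2) + 67) = (-131053 - 88184)*(344 + I*√2) = -219237*(344 + I*√2) = -75417528 - 219237*I*√2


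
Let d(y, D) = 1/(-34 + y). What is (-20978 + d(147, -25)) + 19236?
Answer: -196845/113 ≈ -1742.0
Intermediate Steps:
(-20978 + d(147, -25)) + 19236 = (-20978 + 1/(-34 + 147)) + 19236 = (-20978 + 1/113) + 19236 = -2370513/113 + 19236 = -196845/113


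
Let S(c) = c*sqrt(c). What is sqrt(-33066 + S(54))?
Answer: 3*sqrt(-3674 + 18*sqrt(6)) ≈ 180.75*I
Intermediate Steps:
S(c) = c**(3/2)
sqrt(-33066 + S(54)) = sqrt(-33066 + 54**(3/2)) = sqrt(-33066 + 162*sqrt(6))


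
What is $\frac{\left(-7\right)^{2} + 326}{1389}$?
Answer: $\frac{125}{463} \approx 0.26998$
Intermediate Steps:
$\frac{\left(-7\right)^{2} + 326}{1389} = \frac{49 + 326}{1389} = \frac{1}{1389} \cdot 375 = \frac{125}{463}$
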